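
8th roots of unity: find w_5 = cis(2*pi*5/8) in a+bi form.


Angle = 360*5/8 = 225°
a = cos(225°) = -0.7071
b = sin(225°) = -0.7071

-0.7071 - 0.7071i


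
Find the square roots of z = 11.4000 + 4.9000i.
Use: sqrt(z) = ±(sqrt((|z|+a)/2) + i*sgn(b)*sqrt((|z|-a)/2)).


|z| = sqrt(129.96+24.01) = 12.4085
sqrt((|z|+a)/2) = sqrt((12.4085+11.4)/2) = sqrt(11.9042) = 3.4503
sqrt((|z|-a)/2) = sqrt((12.4085-11.4)/2) = sqrt(0.5042) = 0.7101

±(3.4503 + 0.7101i) i.e. 3.4503 + 0.7101i and -3.4503 - 0.7101i


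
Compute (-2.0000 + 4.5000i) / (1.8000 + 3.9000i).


Conjugate of z2 = 1.8000 - 3.9000i
Numerator: (-2.0000 + 4.5000i)(1.8000 - 3.9000i) = 13.9500 + 15.9000i
Denominator: 1.8^2 + 3.9^2 = 18.45
Result = (13.9500 + 15.9000i)/18.45

0.7561 + 0.8618i


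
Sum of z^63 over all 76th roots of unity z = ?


The roots are w_k = w^k with w = e^(2*pi*i/76), and (w^k)^63 = (w^63)^k.
So S = 1 + u + u^2 + ... + u^(75) with u = w^63.
63 = 0*76 + 63, so 63 is not a multiple of 76: u = w^63 ≠ 1 (w is a primitive 76th root), while u^76 = (w^76)^63 = 1.
Geometric series: S = (1 - u^76)/(1 - u) = (1 - 1)/(1 - u) = 0

S = 0


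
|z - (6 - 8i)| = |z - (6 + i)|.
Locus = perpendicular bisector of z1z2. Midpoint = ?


Equal distances means the locus is the perpendicular bisector of z1 and z2.
Midpoint = ((6+6)/2, (-8+1)/2) = (6.0000, -3.5000)

Perpendicular bisector through (6.0000, -3.5000)


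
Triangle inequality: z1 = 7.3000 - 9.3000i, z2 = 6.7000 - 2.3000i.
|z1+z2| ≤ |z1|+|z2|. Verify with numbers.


|z1| = sqrt(7.3^2 + (-9.3)^2) = sqrt(139.78) = 11.8229
|z2| = sqrt(6.7^2 + (-2.3)^2) = sqrt(50.18) = 7.0838
z1+z2 = 14.0000 - 11.6000i
|z1+z2| = sqrt(330.56) = 18.1813
|z1|+|z2| = 11.8229 + 7.0838 = 18.9067

|z1+z2| = 18.1813 ≤ |z1|+|z2| = 18.9067 (verified)


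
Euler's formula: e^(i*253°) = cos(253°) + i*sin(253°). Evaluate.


cos(253°) = -0.2924
sin(253°) = -0.9563

e^(i*253°) = -0.2924 - 0.9563i


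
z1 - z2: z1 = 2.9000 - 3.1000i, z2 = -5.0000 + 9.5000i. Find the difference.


Real: 2.9 + 5 = 7.9
Imag: -3.1 - 9.5 = -12.6

7.9000 - 12.6000i


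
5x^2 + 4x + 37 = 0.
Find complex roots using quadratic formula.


disc = 4^2 - 4*5*37 = 16 - 740 = -724
sqrt(|disc|) = sqrt(724) = 26.9072
Real part = -4/(2*5) = -0.4000
Imag part = 26.9072/(2*5) = 2.6907

-0.4000 ± 2.6907i


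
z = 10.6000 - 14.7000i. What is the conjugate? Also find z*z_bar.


z_bar = 10.6000 + 14.7000i
z*z_bar = 10.6^2 + (-14.7)^2 = 112.36 + 216.09 = 328.45

z_bar = 10.6000 + 14.7000i, z*z_bar = 328.45


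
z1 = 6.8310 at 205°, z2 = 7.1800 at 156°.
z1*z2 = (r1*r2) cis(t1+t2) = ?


r = 6.8310 * 7.1800 = 49.0466
theta = 205° + 156° = 361° = 1° (mod 360)

49.0466 cis(1°)


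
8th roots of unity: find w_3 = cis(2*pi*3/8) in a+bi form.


Angle = 360*3/8 = 135°
a = cos(135°) = -0.7071
b = sin(135°) = 0.7071

-0.7071 + 0.7071i


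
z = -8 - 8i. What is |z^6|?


|z| = sqrt(64+64) = sqrt(128) = 11.3137
|z^6| = |z|^6 = (sqrt(128))^6 = 128^3 = 2097152

|z^6| = 2097152


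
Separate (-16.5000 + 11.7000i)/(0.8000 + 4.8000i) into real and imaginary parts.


Multiply by conjugate: (-16.5000 + 11.7000i)(0.8000 - 4.8000i) / (0.8^2 + 4.8^2)
Numerator real = -16.5*0.8 + 11.7*4.8 = 42.96
Numerator imag = 11.7*0.8 - (-16.5)*4.8 = 88.56
Denominator = 23.68
Re(z) = 42.96/23.68 = 1.8142
Im(z) = 88.56/23.68 = 3.7399

Re(z) = 1.8142, Im(z) = 3.7399


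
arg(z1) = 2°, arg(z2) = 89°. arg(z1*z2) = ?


arg(z1*z2) = 2° + 89° = 91°
Normalized to (-180°, 180°]: 91°

91°


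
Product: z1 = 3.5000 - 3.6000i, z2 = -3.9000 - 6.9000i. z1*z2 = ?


Real = 3.5*(-3.9) - (-3.6)*(-6.9) = -13.65 - 24.84 = -38.49
Imag = 3.5*(-6.9) - (3.9)*(-3.6) = -24.15 + 14.04 = -10.11

-38.4900 - 10.1100i


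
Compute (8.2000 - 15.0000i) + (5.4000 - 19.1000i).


Real: 8.2 + 5.4 = 13.6
Imag: -15 - 19.1 = -34.1

13.6000 - 34.1000i


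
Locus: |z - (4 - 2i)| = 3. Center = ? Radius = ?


|z - z0| = r is a circle with center z0 and radius r.
Center = (4, -2), radius = 3

Circle with center (4, -2) and radius 3


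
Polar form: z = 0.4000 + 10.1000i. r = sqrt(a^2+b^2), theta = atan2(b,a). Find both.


r = sqrt(0.16+102.01) = sqrt(102.17) = 10.1079
theta = atan2(10.1, 0.4) = 87.7320 degrees

r = 10.1079, theta = 87.7320 degrees


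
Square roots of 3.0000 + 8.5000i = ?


|z| = sqrt(9+72.25) = 9.0139
sqrt((|z|+a)/2) = sqrt((9.0139+3)/2) = sqrt(6.0069) = 2.4509
sqrt((|z|-a)/2) = sqrt((9.0139-3)/2) = sqrt(3.0069) = 1.7341

±(2.4509 + 1.7341i) i.e. 2.4509 + 1.7341i and -2.4509 - 1.7341i


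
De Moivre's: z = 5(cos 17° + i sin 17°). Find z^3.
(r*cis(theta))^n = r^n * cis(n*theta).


r^3 = 5^3 = 125
n*theta = 3*17° = 51° = 51° (mod 360)
a = 125*cos(51°) = 78.6650
b = 125*sin(51°) = 97.1432

125 cis(51°) = 78.6650 + 97.1432i


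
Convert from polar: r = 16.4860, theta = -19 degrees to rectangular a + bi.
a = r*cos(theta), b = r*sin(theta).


a = 16.4860*cos(-19°) = 16.4860*0.94552 = 15.5878
b = 16.4860*sin(-19°) = 16.4860*(-0.32557) = -5.3673

15.5878 - 5.3673i


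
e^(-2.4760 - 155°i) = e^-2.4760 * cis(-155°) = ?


e^-2.4760 = 0.0841
cos(-155°) = -0.9063
sin(-155°) = -0.4226
Real = 0.0841*(-0.9063) = -0.0762
Imag = 0.0841*(-0.4226) = -0.0355

-0.0762 - 0.0355i


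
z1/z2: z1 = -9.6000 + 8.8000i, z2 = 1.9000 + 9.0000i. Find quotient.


Conjugate of z2 = 1.9000 - 9.0000i
Numerator: (-9.6000 + 8.8000i)(1.9000 - 9.0000i) = 60.9600 + 103.1200i
Denominator: 1.9^2 + 9^2 = 84.61
Result = (60.9600 + 103.1200i)/84.61

0.7205 + 1.2188i


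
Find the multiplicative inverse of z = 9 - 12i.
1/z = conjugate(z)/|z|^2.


|z|^2 = 81+144 = 225
1/z = (9 + 12i)/225

1/z = 0.0400 + 0.0533i


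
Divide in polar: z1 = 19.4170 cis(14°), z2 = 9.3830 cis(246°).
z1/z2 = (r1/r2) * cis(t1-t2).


r = 19.4170 / 9.3830 = 2.0694
theta = 14° - 246° = -232° = 128° (mod 360)

2.0694 cis(128°)


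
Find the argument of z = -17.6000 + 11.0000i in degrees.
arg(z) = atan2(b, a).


Re = -17.6, Im = 11
arg = atan2(11, -17.6) = 147.9946 degrees

arg(z) = 147.9946 degrees


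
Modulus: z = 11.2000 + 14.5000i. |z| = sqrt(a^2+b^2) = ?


|z| = sqrt(11.2^2 + 14.5^2) = sqrt(125.44 + 210.25) = sqrt(335.69) = 18.3218

|z| = 18.3218


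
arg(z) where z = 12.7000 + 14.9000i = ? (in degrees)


Re = 12.7, Im = 14.9
arg = atan2(14.9, 12.7) = 49.5574 degrees

arg(z) = 49.5574 degrees


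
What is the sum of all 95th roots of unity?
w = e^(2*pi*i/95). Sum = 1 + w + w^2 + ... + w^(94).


The sum of all 95th roots of unity is 0.
Geometric series: (1 - w^95)/(1 - w) = (1-1)/(1-w) = 0 since w^95 = 1, w ≠ 1.
Alternatively: coefficient of z^94 in z^95 - 1 is 0.

0


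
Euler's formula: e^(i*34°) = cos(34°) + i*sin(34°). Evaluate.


cos(34°) = 0.8290
sin(34°) = 0.5592

e^(i*34°) = 0.8290 + 0.5592i


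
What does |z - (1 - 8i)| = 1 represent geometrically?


|z - z0| = r is a circle with center z0 and radius r.
Center = (1, -8), radius = 1

Circle with center (1, -8) and radius 1


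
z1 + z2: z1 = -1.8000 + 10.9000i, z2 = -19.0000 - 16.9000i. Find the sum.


Real: -1.8 - 19 = -20.8
Imag: 10.9 - 16.9 = -6

-20.8000 - 6.0000i


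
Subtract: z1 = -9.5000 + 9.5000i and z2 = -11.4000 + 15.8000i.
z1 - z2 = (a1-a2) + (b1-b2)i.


Real: -9.5 + 11.4 = 1.9
Imag: 9.5 - 15.8 = -6.3

1.9000 - 6.3000i


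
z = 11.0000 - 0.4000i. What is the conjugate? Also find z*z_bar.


z_bar = 11.0000 + 0.4000i
z*z_bar = 11^2 + (-0.4)^2 = 121 + 0.16 = 121.16

z_bar = 11.0000 + 0.4000i, z*z_bar = 121.16


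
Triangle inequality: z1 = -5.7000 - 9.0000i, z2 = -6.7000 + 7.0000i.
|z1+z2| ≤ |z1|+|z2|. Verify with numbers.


|z1| = sqrt((-5.7)^2 + (-9)^2) = sqrt(113.49) = 10.6532
|z2| = sqrt((-6.7)^2 + 7^2) = sqrt(93.89) = 9.6897
z1+z2 = -12.4000 - 2.0000i
|z1+z2| = sqrt(157.76) = 12.5603
|z1|+|z2| = 10.6532 + 9.6897 = 20.3429

|z1+z2| = 12.5603 ≤ |z1|+|z2| = 20.3429 (verified)


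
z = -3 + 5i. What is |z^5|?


|z| = sqrt(9+25) = sqrt(34) = 5.8310
|z^5| = |z|^5 = (sqrt(34))^5 = 34^2 * sqrt(34) = 1156*sqrt(34)

|z^5| = 1156*sqrt(34) ≈ 6740.5804


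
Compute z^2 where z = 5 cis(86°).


r^2 = 5^2 = 25
n*theta = 2*86° = 172° = 172° (mod 360)
a = 25*cos(172°) = -24.7567
b = 25*sin(172°) = 3.4793

25 cis(172°) = -24.7567 + 3.4793i


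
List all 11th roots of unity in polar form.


The 11th roots of unity are cis(360k/11°) for k=0..10
Angle step = 360/11 = 32.7273°
Primitive root: cis(32.7273°)
Primitive root = 0.8413 + 0.5406i

11 roots at angles: 0°, 32.7273°, 65.4545°, 98.1818°, 130.9091°, 163.6364°, 196.3636°, 229.0909°, 261.8182°, 294.5455°, 327.2727°


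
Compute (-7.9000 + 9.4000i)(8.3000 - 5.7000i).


Real = -7.9*8.3 - 9.4*(-5.7) = -65.57 - (-53.58) = -11.99
Imag = -7.9*(-5.7) + 8.3*9.4 = 45.03 + 78.02 = 123.05

-11.9900 + 123.0500i


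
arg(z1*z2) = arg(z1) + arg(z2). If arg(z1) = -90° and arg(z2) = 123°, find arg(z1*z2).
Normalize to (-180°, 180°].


arg(z1*z2) = -90° + 123° = 33°
Normalized to (-180°, 180°]: 33°

33°


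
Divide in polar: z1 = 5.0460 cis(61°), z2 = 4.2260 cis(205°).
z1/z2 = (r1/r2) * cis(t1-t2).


r = 5.0460 / 4.2260 = 1.1940
theta = 61° - 205° = -144° = 216° (mod 360)

1.1940 cis(216°)


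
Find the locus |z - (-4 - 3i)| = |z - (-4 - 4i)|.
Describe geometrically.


Equal distances means the locus is the perpendicular bisector of z1 and z2.
Midpoint = ((-4+(-4))/2, (-3+(-4))/2) = (-4.0000, -3.5000)

Perpendicular bisector through (-4.0000, -3.5000)


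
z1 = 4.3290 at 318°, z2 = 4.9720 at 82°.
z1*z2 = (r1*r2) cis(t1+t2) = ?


r = 4.3290 * 4.9720 = 21.5238
theta = 318° + 82° = 400° = 40° (mod 360)

21.5238 cis(40°)


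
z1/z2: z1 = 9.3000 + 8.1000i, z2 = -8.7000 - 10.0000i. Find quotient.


Conjugate of z2 = -8.7000 + 10.0000i
Numerator: (9.3000 + 8.1000i)(-8.7000 + 10.0000i) = -161.9100 + 22.5300i
Denominator: (-8.7)^2 + (-10)^2 = 175.69
Result = (-161.9100 + 22.5300i)/175.69

-0.9216 + 0.1282i


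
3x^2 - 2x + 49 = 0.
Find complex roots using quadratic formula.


disc = (-2)^2 - 4*3*49 = 4 - 588 = -584
sqrt(|disc|) = sqrt(584) = 24.1661
Real part = 2/(2*3) = 0.3333
Imag part = 24.1661/(2*3) = 4.0277

0.3333 ± 4.0277i


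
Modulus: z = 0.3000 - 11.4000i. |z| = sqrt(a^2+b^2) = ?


|z| = sqrt(0.3^2 + (-11.4)^2) = sqrt(0.09 + 129.96) = sqrt(130.05) = 11.4039

|z| = 11.4039


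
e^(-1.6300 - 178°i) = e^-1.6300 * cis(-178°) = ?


e^-1.6300 = 0.1959
cos(-178°) = -0.9994
sin(-178°) = -0.0349
Real = 0.1959*(-0.9994) = -0.1958
Imag = 0.1959*(-0.0349) = -0.0068

-0.1958 - 0.0068i


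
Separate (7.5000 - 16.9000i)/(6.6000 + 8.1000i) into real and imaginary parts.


Multiply by conjugate: (7.5000 - 16.9000i)(6.6000 - 8.1000i) / (6.6^2 + 8.1^2)
Numerator real = 7.5*6.6 - (16.9)*8.1 = -87.39
Numerator imag = -16.9*6.6 - 7.5*8.1 = -172.29
Denominator = 109.17
Re(z) = -87.39/109.17 = -0.8005
Im(z) = -172.29/109.17 = -1.5782

Re(z) = -0.8005, Im(z) = -1.5782


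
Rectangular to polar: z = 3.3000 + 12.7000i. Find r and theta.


r = sqrt(10.89+161.29) = sqrt(172.18) = 13.1217
theta = atan2(12.7, 3.3) = 75.4342 degrees

r = 13.1217, theta = 75.4342 degrees


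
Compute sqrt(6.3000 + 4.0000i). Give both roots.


|z| = sqrt(39.69+16) = 7.4626
sqrt((|z|+a)/2) = sqrt((7.4626+6.3)/2) = sqrt(6.8813) = 2.6232
sqrt((|z|-a)/2) = sqrt((7.4626-6.3)/2) = sqrt(0.5813) = 0.7624

±(2.6232 + 0.7624i) i.e. 2.6232 + 0.7624i and -2.6232 - 0.7624i


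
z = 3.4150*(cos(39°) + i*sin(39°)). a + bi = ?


a = 3.4150*cos(39°) = 3.4150*0.77715 = 2.6540
b = 3.4150*sin(39°) = 3.4150*0.6293 = 2.1491

2.6540 + 2.1491i


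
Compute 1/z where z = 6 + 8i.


|z|^2 = 36+64 = 100
1/z = (6 - 8i)/100

1/z = 0.0600 - 0.0800i


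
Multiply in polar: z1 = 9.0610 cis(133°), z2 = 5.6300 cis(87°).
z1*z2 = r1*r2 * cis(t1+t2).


r = 9.0610 * 5.6300 = 51.0134
theta = 133° + 87° = 220° = 220° (mod 360)

51.0134 cis(220°)


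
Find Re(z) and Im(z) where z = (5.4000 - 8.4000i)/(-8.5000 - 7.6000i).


Multiply by conjugate: (5.4000 - 8.4000i)(-8.5000 + 7.6000i) / ((-8.5)^2 + (-7.6)^2)
Numerator real = 5.4*(-8.5) - (8.4)*(-7.6) = 17.94
Numerator imag = -8.4*(-8.5) - 5.4*(-7.6) = 112.44
Denominator = 130.01
Re(z) = 17.94/130.01 = 0.1380
Im(z) = 112.44/130.01 = 0.8649

Re(z) = 0.1380, Im(z) = 0.8649


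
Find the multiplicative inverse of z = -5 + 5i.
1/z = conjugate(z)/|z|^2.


|z|^2 = 25+25 = 50
1/z = (-5 - 5i)/50

1/z = -0.1000 - 0.1000i


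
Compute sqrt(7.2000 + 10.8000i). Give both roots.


|z| = sqrt(51.84+116.64) = 12.9800
sqrt((|z|+a)/2) = sqrt((12.9800+7.2)/2) = sqrt(10.0900) = 3.1765
sqrt((|z|-a)/2) = sqrt((12.9800-7.2)/2) = sqrt(2.8900) = 1.7000

±(3.1765 + 1.7000i) i.e. 3.1765 + 1.7000i and -3.1765 - 1.7000i


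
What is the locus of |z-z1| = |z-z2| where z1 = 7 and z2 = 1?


Equal distances means the locus is the perpendicular bisector of z1 and z2.
Midpoint = ((7+1)/2, (0+0)/2) = (4.0000, 0)

Perpendicular bisector through (4.0000, 0)


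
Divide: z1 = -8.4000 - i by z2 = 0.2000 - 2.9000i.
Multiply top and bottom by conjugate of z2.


Conjugate of z2 = 0.2000 + 2.9000i
Numerator: (-8.4000 - i)(0.2000 + 2.9000i) = 1.2200 - 24.5600i
Denominator: 0.2^2 + (-2.9)^2 = 8.45
Result = (1.2200 - 24.5600i)/8.45

0.1444 - 2.9065i


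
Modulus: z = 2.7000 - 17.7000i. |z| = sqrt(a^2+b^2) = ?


|z| = sqrt(2.7^2 + (-17.7)^2) = sqrt(7.29 + 313.29) = sqrt(320.58) = 17.9047

|z| = 17.9047


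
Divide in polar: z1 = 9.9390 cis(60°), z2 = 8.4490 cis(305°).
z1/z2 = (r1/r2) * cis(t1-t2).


r = 9.9390 / 8.4490 = 1.1764
theta = 60° - 305° = -245° = 115° (mod 360)

1.1764 cis(115°)


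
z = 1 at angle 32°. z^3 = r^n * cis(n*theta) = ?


r^3 = 1^3 = 1
n*theta = 3*32° = 96° = 96° (mod 360)
a = 1*cos(96°) = -0.1045
b = 1*sin(96°) = 0.9945

1 cis(96°) = -0.1045 + 0.9945i


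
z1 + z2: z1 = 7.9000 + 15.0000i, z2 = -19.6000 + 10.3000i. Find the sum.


Real: 7.9 - 19.6 = -11.7
Imag: 15 + 10.3 = 25.3

-11.7000 + 25.3000i


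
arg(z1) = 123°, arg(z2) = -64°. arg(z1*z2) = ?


arg(z1*z2) = 123° - 64° = 59°
Normalized to (-180°, 180°]: 59°

59°


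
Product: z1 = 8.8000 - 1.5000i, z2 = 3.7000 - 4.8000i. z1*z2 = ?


Real = 8.8*3.7 - (-1.5)*(-4.8) = 32.56 - 7.2 = 25.36
Imag = 8.8*(-4.8) + 3.7*(-1.5) = -42.24 - (5.55) = -47.79

25.3600 - 47.7900i


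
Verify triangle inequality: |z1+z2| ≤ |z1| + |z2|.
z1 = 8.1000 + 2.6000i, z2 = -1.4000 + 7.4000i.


|z1| = sqrt(8.1^2 + 2.6^2) = sqrt(72.37) = 8.5071
|z2| = sqrt((-1.4)^2 + 7.4^2) = sqrt(56.72) = 7.5313
z1+z2 = 6.7000 + 10.0000i
|z1+z2| = sqrt(144.89) = 12.0370
|z1|+|z2| = 8.5071 + 7.5313 = 16.0384

|z1+z2| = 12.0370 ≤ |z1|+|z2| = 16.0384 (verified)


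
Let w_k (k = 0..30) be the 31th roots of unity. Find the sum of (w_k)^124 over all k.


The roots are w_k = w^k with w = e^(2*pi*i/31), and (w^k)^124 = (w^124)^k.
So S = 1 + u + u^2 + ... + u^(30) with u = w^124.
124 = 4*31 + 0, so 124 is a multiple of 31 and u = (w^31)^4 = 1.
Every one of the 31 terms equals 1: S = 31

S = 31


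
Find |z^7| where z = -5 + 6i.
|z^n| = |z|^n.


|z| = sqrt(25+36) = sqrt(61) = 7.8102
|z^7| = |z|^7 = (sqrt(61))^7 = 61^3 * sqrt(61) = 226981*sqrt(61)

|z^7| = 226981*sqrt(61) ≈ 1772778.2817


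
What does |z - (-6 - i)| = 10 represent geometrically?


|z - z0| = r is a circle with center z0 and radius r.
Center = (-6, -1), radius = 10

Circle with center (-6, -1) and radius 10


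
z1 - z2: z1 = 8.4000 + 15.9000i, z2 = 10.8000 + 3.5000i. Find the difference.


Real: 8.4 - 10.8 = -2.4
Imag: 15.9 - 3.5 = 12.4

-2.4000 + 12.4000i


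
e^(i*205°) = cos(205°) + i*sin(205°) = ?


cos(205°) = -0.9063
sin(205°) = -0.4226

e^(i*205°) = -0.9063 - 0.4226i


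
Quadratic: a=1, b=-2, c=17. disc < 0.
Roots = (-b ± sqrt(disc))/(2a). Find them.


disc = (-2)^2 - 4*1*17 = 4 - 68 = -64
sqrt(|disc|) = sqrt(64) = 8.0000
Real part = 2/(2*1) = 1.0000
Imag part = 8.0000/(2*1) = 4.0000

1.0000 ± 4.0000i


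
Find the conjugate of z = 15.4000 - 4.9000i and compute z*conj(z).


z_bar = 15.4000 + 4.9000i
z*z_bar = 15.4^2 + (-4.9)^2 = 237.16 + 24.01 = 261.17

z_bar = 15.4000 + 4.9000i, z*z_bar = 261.17


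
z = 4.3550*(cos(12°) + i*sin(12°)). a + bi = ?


a = 4.3550*cos(12°) = 4.3550*0.97815 = 4.2598
b = 4.3550*sin(12°) = 4.3550*0.207912 = 0.9055

4.2598 + 0.9055i


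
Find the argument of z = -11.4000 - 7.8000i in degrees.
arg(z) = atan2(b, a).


Re = -11.4, Im = -7.8
arg = atan2(-7.8, -11.4) = -145.6197 degrees

arg(z) = -145.6197 degrees


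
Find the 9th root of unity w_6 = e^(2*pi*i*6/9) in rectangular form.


Angle = 360*6/9 = 240°
a = cos(240°) = -0.5000
b = sin(240°) = -0.8660

-0.5000 - 0.8660i


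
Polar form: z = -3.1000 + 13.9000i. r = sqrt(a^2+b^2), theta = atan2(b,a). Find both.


r = sqrt(9.61+193.21) = sqrt(202.82) = 14.2415
theta = atan2(13.9, -3.1) = 102.5724 degrees

r = 14.2415, theta = 102.5724 degrees


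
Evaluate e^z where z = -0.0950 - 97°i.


e^-0.0950 = 0.9094
cos(-97°) = -0.12187
sin(-97°) = -0.9925
Real = 0.9094*(-0.12187) = -0.1108
Imag = 0.9094*(-0.9925) = -0.9026

-0.1108 - 0.9026i


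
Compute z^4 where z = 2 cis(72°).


r^4 = 2^4 = 16
n*theta = 4*72° = 288° = 288° (mod 360)
a = 16*cos(288°) = 4.9443
b = 16*sin(288°) = -15.2169

16 cis(288°) = 4.9443 - 15.2169i


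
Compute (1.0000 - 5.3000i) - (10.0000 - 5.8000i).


Real: 1 - 10 = -9
Imag: -5.3 + 5.8 = 0.5

-9.0000 + 0.5000i


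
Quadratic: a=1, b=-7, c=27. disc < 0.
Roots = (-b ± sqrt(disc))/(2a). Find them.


disc = (-7)^2 - 4*1*27 = 49 - 108 = -59
sqrt(|disc|) = sqrt(59) = 7.6811
Real part = 7/(2*1) = 3.5000
Imag part = 7.6811/(2*1) = 3.8406

3.5000 ± 3.8406i


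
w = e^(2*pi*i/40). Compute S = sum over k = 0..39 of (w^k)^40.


The roots are w_k = w^k with w = e^(2*pi*i/40), and (w^k)^40 = (w^40)^k.
So S = 1 + u + u^2 + ... + u^(39) with u = w^40.
40 = 1*40 + 0, so 40 is a multiple of 40 and u = (w^40)^1 = 1.
Every one of the 40 terms equals 1: S = 40

S = 40


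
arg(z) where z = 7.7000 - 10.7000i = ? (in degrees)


Re = 7.7, Im = -10.7
arg = atan2(-10.7, 7.7) = -54.2602 degrees

arg(z) = -54.2602 degrees


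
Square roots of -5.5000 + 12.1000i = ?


|z| = sqrt(30.25+146.41) = 13.2914
sqrt((|z|+a)/2) = sqrt((13.2914+(-5.5))/2) = sqrt(3.8957) = 1.9737
sqrt((|z|-a)/2) = sqrt((13.2914-(-5.5))/2) = sqrt(9.3957) = 3.0652

±(1.9737 + 3.0652i) i.e. 1.9737 + 3.0652i and -1.9737 - 3.0652i


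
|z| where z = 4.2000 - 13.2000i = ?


|z| = sqrt(4.2^2 + (-13.2)^2) = sqrt(17.64 + 174.24) = sqrt(191.88) = 13.8521

|z| = 13.8521


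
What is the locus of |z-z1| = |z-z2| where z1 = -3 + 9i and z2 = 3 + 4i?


Equal distances means the locus is the perpendicular bisector of z1 and z2.
Midpoint = ((-3+3)/2, (9+4)/2) = (0, 6.5000)

Perpendicular bisector through (0, 6.5000)


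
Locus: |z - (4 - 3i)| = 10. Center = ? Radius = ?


|z - z0| = r is a circle with center z0 and radius r.
Center = (4, -3), radius = 10

Circle with center (4, -3) and radius 10


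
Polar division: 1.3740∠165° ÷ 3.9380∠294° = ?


r = 1.3740 / 3.9380 = 0.3489
theta = 165° - 294° = -129° = 231° (mod 360)

0.3489 cis(231°)


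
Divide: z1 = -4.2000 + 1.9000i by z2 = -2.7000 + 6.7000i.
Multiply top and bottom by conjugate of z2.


Conjugate of z2 = -2.7000 - 6.7000i
Numerator: (-4.2000 + 1.9000i)(-2.7000 - 6.7000i) = 24.0700 + 23.0100i
Denominator: (-2.7)^2 + 6.7^2 = 52.18
Result = (24.0700 + 23.0100i)/52.18

0.4613 + 0.4410i


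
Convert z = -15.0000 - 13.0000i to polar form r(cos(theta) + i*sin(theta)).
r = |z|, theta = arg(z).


r = sqrt(225+169) = sqrt(394) = 19.8494
theta = atan2(-13, -15) = -139.0856 degrees

r = 19.8494, theta = -139.0856 degrees


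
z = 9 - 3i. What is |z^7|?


|z| = sqrt(81+9) = sqrt(90) = 9.4868
|z^7| = |z|^7 = (sqrt(90))^7 = 90^3 * sqrt(90) = 729000*sqrt(90)

|z^7| = 729000*sqrt(90) ≈ 6915901.2428


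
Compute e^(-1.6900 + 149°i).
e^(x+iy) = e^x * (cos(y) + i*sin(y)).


e^-1.6900 = 0.1845
cos(149°) = -0.8572
sin(149°) = 0.515
Real = 0.1845*(-0.8572) = -0.1582
Imag = 0.1845*0.515 = 0.0950

-0.1582 + 0.0950i


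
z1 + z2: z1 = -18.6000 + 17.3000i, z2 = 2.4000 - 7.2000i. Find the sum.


Real: -18.6 + 2.4 = -16.2
Imag: 17.3 - 7.2 = 10.1

-16.2000 + 10.1000i


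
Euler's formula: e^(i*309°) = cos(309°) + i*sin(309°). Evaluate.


cos(309°) = 0.6293
sin(309°) = -0.7771

e^(i*309°) = 0.6293 - 0.7771i


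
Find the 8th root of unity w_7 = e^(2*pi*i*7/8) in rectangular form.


Angle = 360*7/8 = 315°
a = cos(315°) = 0.7071
b = sin(315°) = -0.7071

0.7071 - 0.7071i


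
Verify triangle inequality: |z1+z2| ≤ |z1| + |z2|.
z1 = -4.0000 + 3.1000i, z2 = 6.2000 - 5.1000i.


|z1| = sqrt((-4)^2 + 3.1^2) = sqrt(25.61) = 5.0606
|z2| = sqrt(6.2^2 + (-5.1)^2) = sqrt(64.45) = 8.0281
z1+z2 = 2.2000 - 2.0000i
|z1+z2| = sqrt(8.84) = 2.9732
|z1|+|z2| = 5.0606 + 8.0281 = 13.0887

|z1+z2| = 2.9732 ≤ |z1|+|z2| = 13.0887 (verified)


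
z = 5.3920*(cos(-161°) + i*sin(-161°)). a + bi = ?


a = 5.3920*cos(-161°) = 5.3920*(-0.94552) = -5.0982
b = 5.3920*sin(-161°) = 5.3920*(-0.32557) = -1.7555

-5.0982 - 1.7555i


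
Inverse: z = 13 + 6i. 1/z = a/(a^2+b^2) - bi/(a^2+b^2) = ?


|z|^2 = 169+36 = 205
1/z = (13 - 6i)/205

1/z = 0.0634 - 0.0293i


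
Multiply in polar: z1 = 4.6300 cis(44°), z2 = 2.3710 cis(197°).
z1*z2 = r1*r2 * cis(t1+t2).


r = 4.6300 * 2.3710 = 10.9777
theta = 44° + 197° = 241° = 241° (mod 360)

10.9777 cis(241°)


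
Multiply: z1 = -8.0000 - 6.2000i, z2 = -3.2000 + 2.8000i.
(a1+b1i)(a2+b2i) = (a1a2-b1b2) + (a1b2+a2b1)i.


Real = -8*(-3.2) - (-6.2)*2.8 = 25.6 - (-17.36) = 42.96
Imag = -8*2.8 - (3.2)*(-6.2) = -22.4 + 19.84 = -2.56

42.9600 - 2.5600i


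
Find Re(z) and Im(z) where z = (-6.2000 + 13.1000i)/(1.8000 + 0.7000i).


Multiply by conjugate: (-6.2000 + 13.1000i)(1.8000 - 0.7000i) / (1.8^2 + 0.7^2)
Numerator real = -6.2*1.8 + 13.1*0.7 = -1.99
Numerator imag = 13.1*1.8 - (-6.2)*0.7 = 27.92
Denominator = 3.73
Re(z) = -1.99/3.73 = -0.5335
Im(z) = 27.92/3.73 = 7.4853

Re(z) = -0.5335, Im(z) = 7.4853


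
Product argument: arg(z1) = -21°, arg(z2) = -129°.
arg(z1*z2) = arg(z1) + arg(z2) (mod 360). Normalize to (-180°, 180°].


arg(z1*z2) = -21° - 129° = -150°
Normalized to (-180°, 180°]: -150°

-150°


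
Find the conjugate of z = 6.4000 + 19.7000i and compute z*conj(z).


z_bar = 6.4000 - 19.7000i
z*z_bar = 6.4^2 + 19.7^2 = 40.96 + 388.09 = 429.05

z_bar = 6.4000 - 19.7000i, z*z_bar = 429.05


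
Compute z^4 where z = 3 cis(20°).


r^4 = 3^4 = 81
n*theta = 4*20° = 80° = 80° (mod 360)
a = 81*cos(80°) = 14.0655
b = 81*sin(80°) = 79.7694

81 cis(80°) = 14.0655 + 79.7694i


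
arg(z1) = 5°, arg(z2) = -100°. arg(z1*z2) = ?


arg(z1*z2) = 5° - 100° = -95°
Normalized to (-180°, 180°]: -95°

-95°


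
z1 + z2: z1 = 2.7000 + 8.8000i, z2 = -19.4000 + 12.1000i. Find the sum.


Real: 2.7 - 19.4 = -16.7
Imag: 8.8 + 12.1 = 20.9

-16.7000 + 20.9000i


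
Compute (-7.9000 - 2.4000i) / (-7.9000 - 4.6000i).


Conjugate of z2 = -7.9000 + 4.6000i
Numerator: (-7.9000 - 2.4000i)(-7.9000 + 4.6000i) = 73.4500 - 17.3800i
Denominator: (-7.9)^2 + (-4.6)^2 = 83.57
Result = (73.4500 - 17.3800i)/83.57

0.8789 - 0.2080i


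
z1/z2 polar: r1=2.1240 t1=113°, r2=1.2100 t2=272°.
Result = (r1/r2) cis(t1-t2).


r = 2.1240 / 1.2100 = 1.7554
theta = 113° - 272° = -159° = 201° (mod 360)

1.7554 cis(201°)


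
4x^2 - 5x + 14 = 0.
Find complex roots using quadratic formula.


disc = (-5)^2 - 4*4*14 = 25 - 224 = -199
sqrt(|disc|) = sqrt(199) = 14.1067
Real part = 5/(2*4) = 0.6250
Imag part = 14.1067/(2*4) = 1.7633

0.6250 ± 1.7633i


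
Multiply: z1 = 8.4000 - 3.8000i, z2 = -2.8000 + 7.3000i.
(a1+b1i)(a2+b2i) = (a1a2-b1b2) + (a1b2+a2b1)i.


Real = 8.4*(-2.8) - (-3.8)*7.3 = -23.52 - (-27.74) = 4.22
Imag = 8.4*7.3 - (2.8)*(-3.8) = 61.32 + 10.64 = 71.96

4.2200 + 71.9600i


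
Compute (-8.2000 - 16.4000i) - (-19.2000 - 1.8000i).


Real: -8.2 + 19.2 = 11
Imag: -16.4 + 1.8 = -14.6

11.0000 - 14.6000i


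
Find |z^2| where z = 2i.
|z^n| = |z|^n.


|z| = sqrt(0+4) = sqrt(4) = 2
|z^2| = |z|^2 = 2^2 = 4

|z^2| = 4


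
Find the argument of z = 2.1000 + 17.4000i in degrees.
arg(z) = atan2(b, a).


Re = 2.1, Im = 17.4
arg = atan2(17.4, 2.1) = 83.1183 degrees

arg(z) = 83.1183 degrees


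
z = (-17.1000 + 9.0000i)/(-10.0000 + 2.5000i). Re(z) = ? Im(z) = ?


Multiply by conjugate: (-17.1000 + 9.0000i)(-10.0000 - 2.5000i) / ((-10)^2 + 2.5^2)
Numerator real = -17.1*(-10) + 9*2.5 = 193.5
Numerator imag = 9*(-10) - (-17.1)*2.5 = -47.25
Denominator = 106.25
Re(z) = 193.5/106.25 = 1.8212
Im(z) = -47.25/106.25 = -0.4447

Re(z) = 1.8212, Im(z) = -0.4447


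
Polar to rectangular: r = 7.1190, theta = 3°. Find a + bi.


a = 7.1190*cos(3°) = 7.1190*0.99863 = 7.1092
b = 7.1190*sin(3°) = 7.1190*0.05234 = 0.3726

7.1092 + 0.3726i


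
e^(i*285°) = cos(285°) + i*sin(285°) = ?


cos(285°) = 0.2588
sin(285°) = -0.9659

e^(i*285°) = 0.2588 - 0.9659i


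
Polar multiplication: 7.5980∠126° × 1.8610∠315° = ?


r = 7.5980 * 1.8610 = 14.1399
theta = 126° + 315° = 441° = 81° (mod 360)

14.1399 cis(81°)


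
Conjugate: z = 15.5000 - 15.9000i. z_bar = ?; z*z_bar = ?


z_bar = 15.5000 + 15.9000i
z*z_bar = 15.5^2 + (-15.9)^2 = 240.25 + 252.81 = 493.06

z_bar = 15.5000 + 15.9000i, z*z_bar = 493.06


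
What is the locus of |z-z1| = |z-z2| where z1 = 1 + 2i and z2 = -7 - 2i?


Equal distances means the locus is the perpendicular bisector of z1 and z2.
Midpoint = ((1+(-7))/2, (2+(-2))/2) = (-3.0000, 0)

Perpendicular bisector through (-3.0000, 0)


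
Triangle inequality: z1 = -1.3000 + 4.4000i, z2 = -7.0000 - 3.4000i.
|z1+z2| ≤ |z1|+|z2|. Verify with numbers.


|z1| = sqrt((-1.3)^2 + 4.4^2) = sqrt(21.05) = 4.5880
|z2| = sqrt((-7)^2 + (-3.4)^2) = sqrt(60.56) = 7.7820
z1+z2 = -8.3000 + 1.0000i
|z1+z2| = sqrt(69.89) = 8.3600
|z1|+|z2| = 4.5880 + 7.7820 = 12.3700

|z1+z2| = 8.3600 ≤ |z1|+|z2| = 12.3700 (verified)


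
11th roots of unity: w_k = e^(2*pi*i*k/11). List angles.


The 11th roots of unity are cis(360k/11°) for k=0..10
Angle step = 360/11 = 32.7273°
Primitive root: cis(32.7273°)
Primitive root = 0.8413 + 0.5406i

11 roots at angles: 0°, 32.7273°, 65.4545°, 98.1818°, 130.9091°, 163.6364°, 196.3636°, 229.0909°, 261.8182°, 294.5455°, 327.2727°


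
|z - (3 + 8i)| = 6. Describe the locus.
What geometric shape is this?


|z - z0| = r is a circle with center z0 and radius r.
Center = (3, 8), radius = 6

Circle with center (3, 8) and radius 6


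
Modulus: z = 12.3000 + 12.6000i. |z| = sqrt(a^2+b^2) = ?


|z| = sqrt(12.3^2 + 12.6^2) = sqrt(151.29 + 158.76) = sqrt(310.05) = 17.6082

|z| = 17.6082


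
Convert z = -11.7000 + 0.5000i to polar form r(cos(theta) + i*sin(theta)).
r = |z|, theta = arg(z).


r = sqrt(136.89+0.25) = sqrt(137.14) = 11.7107
theta = atan2(0.5, -11.7) = 177.5530 degrees

r = 11.7107, theta = 177.5530 degrees


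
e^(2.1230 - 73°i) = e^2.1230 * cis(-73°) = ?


e^2.1230 = 8.3562
cos(-73°) = 0.29237
sin(-73°) = -0.9563
Real = 8.3562*0.29237 = 2.4431
Imag = 8.3562*(-0.9563) = -7.9910

2.4431 - 7.9910i


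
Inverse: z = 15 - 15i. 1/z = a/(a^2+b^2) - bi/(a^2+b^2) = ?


|z|^2 = 225+225 = 450
1/z = (15 + 15i)/450

1/z = 0.0333 + 0.0333i


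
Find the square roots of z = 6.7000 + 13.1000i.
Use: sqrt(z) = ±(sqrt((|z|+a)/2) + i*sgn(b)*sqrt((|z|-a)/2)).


|z| = sqrt(44.89+171.61) = 14.7139
sqrt((|z|+a)/2) = sqrt((14.7139+6.7)/2) = sqrt(10.7070) = 3.2722
sqrt((|z|-a)/2) = sqrt((14.7139-6.7)/2) = sqrt(4.0070) = 2.0017

±(3.2722 + 2.0017i) i.e. 3.2722 + 2.0017i and -3.2722 - 2.0017i


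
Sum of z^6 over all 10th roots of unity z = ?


The roots are w_k = w^k with w = e^(2*pi*i/10), and (w^k)^6 = (w^6)^k.
So S = 1 + u + u^2 + ... + u^(9) with u = w^6.
6 = 0*10 + 6, so 6 is not a multiple of 10: u = w^6 ≠ 1 (w is a primitive 10th root), while u^10 = (w^10)^6 = 1.
Geometric series: S = (1 - u^10)/(1 - u) = (1 - 1)/(1 - u) = 0

S = 0


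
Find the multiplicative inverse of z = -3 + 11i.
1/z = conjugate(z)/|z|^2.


|z|^2 = 9+121 = 130
1/z = (-3 - 11i)/130

1/z = -0.0231 - 0.0846i


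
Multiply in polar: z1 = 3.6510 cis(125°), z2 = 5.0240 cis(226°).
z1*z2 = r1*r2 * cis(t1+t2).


r = 3.6510 * 5.0240 = 18.3426
theta = 125° + 226° = 351° = 351° (mod 360)

18.3426 cis(351°)


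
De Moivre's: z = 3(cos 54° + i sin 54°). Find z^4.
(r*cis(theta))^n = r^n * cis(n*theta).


r^4 = 3^4 = 81
n*theta = 4*54° = 216° = 216° (mod 360)
a = 81*cos(216°) = -65.5304
b = 81*sin(216°) = -47.6106

81 cis(216°) = -65.5304 - 47.6106i


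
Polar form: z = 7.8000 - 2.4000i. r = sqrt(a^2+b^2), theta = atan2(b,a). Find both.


r = sqrt(60.84+5.76) = sqrt(66.6) = 8.1609
theta = atan2(-2.4, 7.8) = -17.1027 degrees

r = 8.1609, theta = -17.1027 degrees


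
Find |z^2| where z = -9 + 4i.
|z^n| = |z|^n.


|z| = sqrt(81+16) = sqrt(97) = 9.8489
|z^2| = |z|^2 = (sqrt(97))^2 = 97

|z^2| = 97


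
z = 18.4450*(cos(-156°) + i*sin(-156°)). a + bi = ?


a = 18.4450*cos(-156°) = 18.4450*(-0.913545) = -16.8503
b = 18.4450*sin(-156°) = 18.4450*(-0.40674) = -7.5023

-16.8503 - 7.5023i


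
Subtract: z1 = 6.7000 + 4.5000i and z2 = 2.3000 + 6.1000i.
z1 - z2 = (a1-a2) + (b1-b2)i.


Real: 6.7 - 2.3 = 4.4
Imag: 4.5 - 6.1 = -1.6

4.4000 - 1.6000i


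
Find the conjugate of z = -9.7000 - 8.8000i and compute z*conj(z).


z_bar = -9.7000 + 8.8000i
z*z_bar = (-9.7)^2 + (-8.8)^2 = 94.09 + 77.44 = 171.53

z_bar = -9.7000 + 8.8000i, z*z_bar = 171.53


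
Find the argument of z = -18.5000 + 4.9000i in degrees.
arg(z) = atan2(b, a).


Re = -18.5, Im = 4.9
arg = atan2(4.9, -18.5) = 165.1650 degrees

arg(z) = 165.1650 degrees


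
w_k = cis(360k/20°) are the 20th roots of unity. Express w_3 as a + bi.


Angle = 360*3/20 = 54°
a = cos(54°) = 0.5878
b = sin(54°) = 0.8090

0.5878 + 0.8090i


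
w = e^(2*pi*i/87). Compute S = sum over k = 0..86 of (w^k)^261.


The roots are w_k = w^k with w = e^(2*pi*i/87), and (w^k)^261 = (w^261)^k.
So S = 1 + u + u^2 + ... + u^(86) with u = w^261.
261 = 3*87 + 0, so 261 is a multiple of 87 and u = (w^87)^3 = 1.
Every one of the 87 terms equals 1: S = 87

S = 87


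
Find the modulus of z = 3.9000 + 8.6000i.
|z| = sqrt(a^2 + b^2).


|z| = sqrt(3.9^2 + 8.6^2) = sqrt(15.21 + 73.96) = sqrt(89.17) = 9.4430

|z| = 9.4430


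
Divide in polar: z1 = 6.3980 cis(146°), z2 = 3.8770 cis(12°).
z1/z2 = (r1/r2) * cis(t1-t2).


r = 6.3980 / 3.8770 = 1.6502
theta = 146° - 12° = 134° = 134° (mod 360)

1.6502 cis(134°)


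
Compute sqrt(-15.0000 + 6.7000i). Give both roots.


|z| = sqrt(225+44.89) = 16.4283
sqrt((|z|+a)/2) = sqrt((16.4283+(-15))/2) = sqrt(0.7142) = 0.8451
sqrt((|z|-a)/2) = sqrt((16.4283-(-15))/2) = sqrt(15.7142) = 3.9641

±(0.8451 + 3.9641i) i.e. 0.8451 + 3.9641i and -0.8451 - 3.9641i


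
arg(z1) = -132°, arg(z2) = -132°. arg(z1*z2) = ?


arg(z1*z2) = -132° - 132° = -264°
Normalized to (-180°, 180°]: 96°

96°


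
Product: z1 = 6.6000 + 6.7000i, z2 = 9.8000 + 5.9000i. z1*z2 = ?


Real = 6.6*9.8 - 6.7*5.9 = 64.68 - 39.53 = 25.15
Imag = 6.6*5.9 + 9.8*6.7 = 38.94 + 65.66 = 104.6

25.1500 + 104.6000i


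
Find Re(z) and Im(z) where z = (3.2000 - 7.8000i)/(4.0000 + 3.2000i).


Multiply by conjugate: (3.2000 - 7.8000i)(4.0000 - 3.2000i) / (4^2 + 3.2^2)
Numerator real = 3.2*4 - (7.8)*3.2 = -12.16
Numerator imag = -7.8*4 - 3.2*3.2 = -41.44
Denominator = 26.24
Re(z) = -12.16/26.24 = -0.4634
Im(z) = -41.44/26.24 = -1.5793

Re(z) = -0.4634, Im(z) = -1.5793


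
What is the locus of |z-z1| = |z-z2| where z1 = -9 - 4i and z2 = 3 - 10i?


Equal distances means the locus is the perpendicular bisector of z1 and z2.
Midpoint = ((-9+3)/2, (-4+(-10))/2) = (-3.0000, -7.0000)

Perpendicular bisector through (-3.0000, -7.0000)


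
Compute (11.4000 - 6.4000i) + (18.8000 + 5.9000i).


Real: 11.4 + 18.8 = 30.2
Imag: -6.4 + 5.9 = -0.5

30.2000 - 0.5000i


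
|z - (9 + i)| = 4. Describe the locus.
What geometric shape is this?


|z - z0| = r is a circle with center z0 and radius r.
Center = (9, 1), radius = 4

Circle with center (9, 1) and radius 4


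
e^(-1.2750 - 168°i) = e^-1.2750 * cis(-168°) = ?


e^-1.2750 = 0.2794
cos(-168°) = -0.9781
sin(-168°) = -0.2079
Real = 0.2794*(-0.9781) = -0.2733
Imag = 0.2794*(-0.2079) = -0.0581

-0.2733 - 0.0581i


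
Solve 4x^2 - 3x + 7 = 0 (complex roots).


disc = (-3)^2 - 4*4*7 = 9 - 112 = -103
sqrt(|disc|) = sqrt(103) = 10.1489
Real part = 3/(2*4) = 0.3750
Imag part = 10.1489/(2*4) = 1.2686

0.3750 ± 1.2686i


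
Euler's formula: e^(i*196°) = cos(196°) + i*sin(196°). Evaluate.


cos(196°) = -0.9613
sin(196°) = -0.2756

e^(i*196°) = -0.9613 - 0.2756i


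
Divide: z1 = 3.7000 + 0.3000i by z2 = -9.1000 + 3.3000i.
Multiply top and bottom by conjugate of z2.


Conjugate of z2 = -9.1000 - 3.3000i
Numerator: (3.7000 + 0.3000i)(-9.1000 - 3.3000i) = -32.6800 - 14.9400i
Denominator: (-9.1)^2 + 3.3^2 = 93.7
Result = (-32.6800 - 14.9400i)/93.7

-0.3488 - 0.1594i


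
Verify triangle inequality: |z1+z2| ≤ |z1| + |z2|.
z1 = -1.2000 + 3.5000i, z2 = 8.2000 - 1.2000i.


|z1| = sqrt((-1.2)^2 + 3.5^2) = sqrt(13.69) = 3.7000
|z2| = sqrt(8.2^2 + (-1.2)^2) = sqrt(68.68) = 8.2873
z1+z2 = 7.0000 + 2.3000i
|z1+z2| = sqrt(54.29) = 7.3682
|z1|+|z2| = 3.7000 + 8.2873 = 11.9873

|z1+z2| = 7.3682 ≤ |z1|+|z2| = 11.9873 (verified)


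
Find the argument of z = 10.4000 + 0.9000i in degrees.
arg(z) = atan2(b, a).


Re = 10.4, Im = 0.9
arg = atan2(0.9, 10.4) = 4.9460 degrees

arg(z) = 4.9460 degrees


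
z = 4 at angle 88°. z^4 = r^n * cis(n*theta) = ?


r^4 = 4^4 = 256
n*theta = 4*88° = 352° = 352° (mod 360)
a = 256*cos(352°) = 253.5086
b = 256*sin(352°) = -35.6283

256 cis(352°) = 253.5086 - 35.6283i


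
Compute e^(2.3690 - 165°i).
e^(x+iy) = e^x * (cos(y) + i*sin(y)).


e^2.3690 = 10.6867
cos(-165°) = -0.96593
sin(-165°) = -0.25882
Real = 10.6867*(-0.96593) = -10.3226
Imag = 10.6867*(-0.25882) = -2.7659

-10.3226 - 2.7659i


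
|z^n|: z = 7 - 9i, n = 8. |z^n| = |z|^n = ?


|z| = sqrt(49+81) = sqrt(130) = 11.4018
|z^8| = |z|^8 = (sqrt(130))^8 = 130^4 = 285610000

|z^8| = 285610000


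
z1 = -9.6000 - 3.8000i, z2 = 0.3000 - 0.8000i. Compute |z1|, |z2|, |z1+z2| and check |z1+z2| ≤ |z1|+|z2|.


|z1| = sqrt((-9.6)^2 + (-3.8)^2) = sqrt(106.6) = 10.3247
|z2| = sqrt(0.3^2 + (-0.8)^2) = sqrt(0.73) = 0.8544
z1+z2 = -9.3000 - 4.6000i
|z1+z2| = sqrt(107.65) = 10.3755
|z1|+|z2| = 10.3247 + 0.8544 = 11.1791

|z1+z2| = 10.3755 ≤ |z1|+|z2| = 11.1791 (verified)


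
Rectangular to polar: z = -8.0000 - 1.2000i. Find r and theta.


r = sqrt(64+1.44) = sqrt(65.44) = 8.0895
theta = atan2(-1.2, -8) = -171.4692 degrees

r = 8.0895, theta = -171.4692 degrees


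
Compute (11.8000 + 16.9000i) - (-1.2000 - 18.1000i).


Real: 11.8 + 1.2 = 13
Imag: 16.9 + 18.1 = 35

13.0000 + 35.0000i


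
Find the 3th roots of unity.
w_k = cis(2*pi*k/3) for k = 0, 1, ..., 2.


The 3th roots of unity are cis(360k/3°) for k=0..2
Angle step = 360/3 = 120°
Primitive root: cis(120°)
Primitive root = -0.5000 + 0.8660i

3 roots at angles: 0°, 120°, 240°


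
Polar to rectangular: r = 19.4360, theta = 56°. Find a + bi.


a = 19.4360*cos(56°) = 19.4360*0.559193 = 10.8685
b = 19.4360*sin(56°) = 19.4360*0.82904 = 16.1132

10.8685 + 16.1132i


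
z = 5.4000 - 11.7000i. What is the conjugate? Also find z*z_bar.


z_bar = 5.4000 + 11.7000i
z*z_bar = 5.4^2 + (-11.7)^2 = 29.16 + 136.89 = 166.05

z_bar = 5.4000 + 11.7000i, z*z_bar = 166.05


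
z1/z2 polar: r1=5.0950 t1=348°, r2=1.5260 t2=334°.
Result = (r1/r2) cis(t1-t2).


r = 5.0950 / 1.5260 = 3.3388
theta = 348° - 334° = 14° = 14° (mod 360)

3.3388 cis(14°)


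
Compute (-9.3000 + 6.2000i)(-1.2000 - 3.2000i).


Real = -9.3*(-1.2) - 6.2*(-3.2) = 11.16 - (-19.84) = 31
Imag = -9.3*(-3.2) - (1.2)*6.2 = 29.76 - (7.44) = 22.32

31.0000 + 22.3200i


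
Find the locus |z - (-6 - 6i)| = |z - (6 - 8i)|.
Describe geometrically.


Equal distances means the locus is the perpendicular bisector of z1 and z2.
Midpoint = ((-6+6)/2, (-6+(-8))/2) = (0, -7.0000)

Perpendicular bisector through (0, -7.0000)


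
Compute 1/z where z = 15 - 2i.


|z|^2 = 225+4 = 229
1/z = (15 + 2i)/229

1/z = 0.0655 + 0.0087i


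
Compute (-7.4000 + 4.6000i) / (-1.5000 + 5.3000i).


Conjugate of z2 = -1.5000 - 5.3000i
Numerator: (-7.4000 + 4.6000i)(-1.5000 - 5.3000i) = 35.4800 + 32.3200i
Denominator: (-1.5)^2 + 5.3^2 = 30.34
Result = (35.4800 + 32.3200i)/30.34

1.1694 + 1.0653i


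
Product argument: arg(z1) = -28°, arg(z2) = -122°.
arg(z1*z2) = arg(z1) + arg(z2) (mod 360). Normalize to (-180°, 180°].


arg(z1*z2) = -28° - 122° = -150°
Normalized to (-180°, 180°]: -150°

-150°


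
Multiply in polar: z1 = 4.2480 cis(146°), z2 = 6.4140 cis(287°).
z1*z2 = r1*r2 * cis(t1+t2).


r = 4.2480 * 6.4140 = 27.2467
theta = 146° + 287° = 433° = 73° (mod 360)

27.2467 cis(73°)


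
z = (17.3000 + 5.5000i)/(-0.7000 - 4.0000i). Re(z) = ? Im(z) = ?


Multiply by conjugate: (17.3000 + 5.5000i)(-0.7000 + 4.0000i) / ((-0.7)^2 + (-4)^2)
Numerator real = 17.3*(-0.7) + 5.5*(-4) = -34.11
Numerator imag = 5.5*(-0.7) - 17.3*(-4) = 65.35
Denominator = 16.49
Re(z) = -34.11/16.49 = -2.0685
Im(z) = 65.35/16.49 = 3.9630

Re(z) = -2.0685, Im(z) = 3.9630


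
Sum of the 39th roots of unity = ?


The sum of all 39th roots of unity is 0.
Geometric series: (1 - w^39)/(1 - w) = (1-1)/(1-w) = 0 since w^39 = 1, w ≠ 1.
Alternatively: coefficient of z^38 in z^39 - 1 is 0.

0


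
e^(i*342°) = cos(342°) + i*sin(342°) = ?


cos(342°) = 0.9511
sin(342°) = -0.3090

e^(i*342°) = 0.9511 - 0.3090i


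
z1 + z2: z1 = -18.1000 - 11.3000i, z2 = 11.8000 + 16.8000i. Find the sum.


Real: -18.1 + 11.8 = -6.3
Imag: -11.3 + 16.8 = 5.5

-6.3000 + 5.5000i


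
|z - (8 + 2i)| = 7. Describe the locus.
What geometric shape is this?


|z - z0| = r is a circle with center z0 and radius r.
Center = (8, 2), radius = 7

Circle with center (8, 2) and radius 7


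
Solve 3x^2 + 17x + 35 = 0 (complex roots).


disc = 17^2 - 4*3*35 = 289 - 420 = -131
sqrt(|disc|) = sqrt(131) = 11.4455
Real part = -17/(2*3) = -2.8333
Imag part = 11.4455/(2*3) = 1.9076

-2.8333 ± 1.9076i


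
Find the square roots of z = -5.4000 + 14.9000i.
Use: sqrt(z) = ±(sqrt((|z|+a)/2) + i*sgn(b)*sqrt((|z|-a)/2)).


|z| = sqrt(29.16+222.01) = 15.8483
sqrt((|z|+a)/2) = sqrt((15.8483+(-5.4))/2) = sqrt(5.2242) = 2.2856
sqrt((|z|-a)/2) = sqrt((15.8483-(-5.4))/2) = sqrt(10.6242) = 3.2595

±(2.2856 + 3.2595i) i.e. 2.2856 + 3.2595i and -2.2856 - 3.2595i


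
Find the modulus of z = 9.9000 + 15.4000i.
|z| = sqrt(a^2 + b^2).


|z| = sqrt(9.9^2 + 15.4^2) = sqrt(98.01 + 237.16) = sqrt(335.17) = 18.3076

|z| = 18.3076


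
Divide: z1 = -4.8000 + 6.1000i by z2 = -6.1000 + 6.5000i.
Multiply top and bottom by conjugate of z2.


Conjugate of z2 = -6.1000 - 6.5000i
Numerator: (-4.8000 + 6.1000i)(-6.1000 - 6.5000i) = 68.9300 - 6.0100i
Denominator: (-6.1)^2 + 6.5^2 = 79.46
Result = (68.9300 - 6.0100i)/79.46

0.8675 - 0.0756i


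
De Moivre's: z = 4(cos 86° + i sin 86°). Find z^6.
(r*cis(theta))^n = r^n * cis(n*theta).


r^6 = 4^6 = 4096
n*theta = 6*86° = 516° = 156° (mod 360)
a = 4096*cos(156°) = -3741.8822
b = 4096*sin(156°) = 1665.9933

4096 cis(156°) = -3741.8822 + 1665.9933i
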